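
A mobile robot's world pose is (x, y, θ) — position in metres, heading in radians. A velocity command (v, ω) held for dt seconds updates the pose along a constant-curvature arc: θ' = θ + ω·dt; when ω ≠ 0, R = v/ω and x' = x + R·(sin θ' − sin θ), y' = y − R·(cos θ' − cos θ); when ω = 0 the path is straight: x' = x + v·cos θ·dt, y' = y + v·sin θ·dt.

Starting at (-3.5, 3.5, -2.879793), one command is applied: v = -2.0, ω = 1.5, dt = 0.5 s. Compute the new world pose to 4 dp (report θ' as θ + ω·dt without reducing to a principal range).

(-2.7147, 4.0808, -2.1298)

θ' = -2.8798 + 1.5·0.5 = -2.1298
R = v/ω = -2.0/1.5 = -1.3333
x' = -3.5 + -1.3333·(sin -2.1298 − sin -2.8798) = -2.7147
y' = 3.5 − -1.3333·(cos -2.1298 − cos -2.8798) = 4.0808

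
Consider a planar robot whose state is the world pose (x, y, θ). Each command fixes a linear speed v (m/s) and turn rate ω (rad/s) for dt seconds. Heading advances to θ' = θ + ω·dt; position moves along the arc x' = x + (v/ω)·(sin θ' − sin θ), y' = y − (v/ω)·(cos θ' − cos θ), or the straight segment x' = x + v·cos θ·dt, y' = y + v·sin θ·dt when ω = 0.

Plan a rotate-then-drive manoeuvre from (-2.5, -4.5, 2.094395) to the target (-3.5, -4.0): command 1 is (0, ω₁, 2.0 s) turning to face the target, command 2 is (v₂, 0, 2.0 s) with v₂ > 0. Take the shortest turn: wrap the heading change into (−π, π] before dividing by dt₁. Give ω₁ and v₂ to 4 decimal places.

ω₁ = 0.2918, v₂ = 0.5590

heading to target = atan2(-4−-4.5, -3.5−-2.5) = 2.6779
Δθ = wrap(2.6779 − 2.0944) = 0.5836; ω₁ = Δθ/dt₁ = 0.2918
distance = √((-3.5−-2.5)² + (-4−-4.5)²) = 1.1180; v₂ = distance/dt₂ = 0.5590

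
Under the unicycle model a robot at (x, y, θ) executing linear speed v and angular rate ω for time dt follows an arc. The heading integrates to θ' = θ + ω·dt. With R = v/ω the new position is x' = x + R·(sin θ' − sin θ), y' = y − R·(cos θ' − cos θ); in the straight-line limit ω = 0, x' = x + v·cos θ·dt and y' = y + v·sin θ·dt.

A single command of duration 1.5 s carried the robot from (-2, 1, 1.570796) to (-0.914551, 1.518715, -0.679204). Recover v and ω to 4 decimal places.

v = 1.0000, ω = -1.5000

Δθ = -0.679204 − 1.570796 = -2.250000
ω = Δθ/dt = -2.250000/1.5 = -1.5000
R = Δx/(sin θ' − sin θ) = -0.6667
v = R·ω = -0.6667·-1.5000 = 1.0000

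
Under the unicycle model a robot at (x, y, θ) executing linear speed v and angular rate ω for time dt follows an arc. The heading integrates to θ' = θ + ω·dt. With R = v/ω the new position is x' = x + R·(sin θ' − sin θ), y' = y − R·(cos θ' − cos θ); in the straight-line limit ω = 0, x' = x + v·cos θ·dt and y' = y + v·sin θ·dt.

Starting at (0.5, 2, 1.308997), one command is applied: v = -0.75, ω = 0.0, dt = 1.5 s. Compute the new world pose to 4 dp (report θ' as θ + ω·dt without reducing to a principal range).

θ' = 1.3090 + 0.0·1.5 = 1.3090
ω = 0 → straight: x' = 0.5 + -0.75·cos(1.3090)·1.5 = 0.2088
y' = 2 + -0.75·sin(1.3090)·1.5 = 0.9133

(0.2088, 0.9133, 1.3090)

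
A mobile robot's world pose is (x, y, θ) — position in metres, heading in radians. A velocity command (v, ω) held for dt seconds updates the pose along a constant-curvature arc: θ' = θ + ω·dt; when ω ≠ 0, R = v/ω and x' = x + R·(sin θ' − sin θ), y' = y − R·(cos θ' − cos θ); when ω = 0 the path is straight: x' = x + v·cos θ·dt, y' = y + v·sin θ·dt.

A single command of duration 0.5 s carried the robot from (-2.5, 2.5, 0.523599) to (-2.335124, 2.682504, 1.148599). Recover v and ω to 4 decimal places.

Δθ = 1.148599 − 0.523599 = 0.625000
ω = Δθ/dt = 0.625000/0.5 = 1.2500
R = −Δy/(cos θ' − cos θ) = 0.4000
v = R·ω = 0.4000·1.2500 = 0.5000

v = 0.5000, ω = 1.2500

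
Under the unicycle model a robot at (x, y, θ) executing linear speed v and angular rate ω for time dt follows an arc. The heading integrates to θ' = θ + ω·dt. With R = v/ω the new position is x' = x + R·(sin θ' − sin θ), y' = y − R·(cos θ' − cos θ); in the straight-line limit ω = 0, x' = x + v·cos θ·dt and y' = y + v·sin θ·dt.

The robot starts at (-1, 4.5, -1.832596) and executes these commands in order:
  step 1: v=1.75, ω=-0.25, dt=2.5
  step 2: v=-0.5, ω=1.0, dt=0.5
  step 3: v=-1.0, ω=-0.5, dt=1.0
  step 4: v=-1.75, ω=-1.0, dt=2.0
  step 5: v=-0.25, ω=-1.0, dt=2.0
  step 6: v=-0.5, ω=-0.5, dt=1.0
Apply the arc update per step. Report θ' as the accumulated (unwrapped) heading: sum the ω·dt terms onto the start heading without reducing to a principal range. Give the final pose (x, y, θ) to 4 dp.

step 1: θ'=-2.4576 (R=-7.0000) → pose (-3.3382, 0.8864, -2.4576)
step 2: θ'=-1.9576 (R=-0.5000) → pose (-3.1911, 1.0853, -1.9576)
step 3: θ'=-2.4576 (R=2.0000) → pose (-2.6026, 1.8809, -2.4576)
step 4: θ'=-4.4576 (R=1.7500) → pose (0.1967, 0.9657, -4.4576)
step 5: θ'=-6.4576 (R=0.2500) → pose (-0.0886, 0.6564, -6.4576)
step 6: θ'=-6.9576 (R=1.0000) → pose (-0.5395, 0.8602, -6.9576)

(-0.5395, 0.8602, -6.9576)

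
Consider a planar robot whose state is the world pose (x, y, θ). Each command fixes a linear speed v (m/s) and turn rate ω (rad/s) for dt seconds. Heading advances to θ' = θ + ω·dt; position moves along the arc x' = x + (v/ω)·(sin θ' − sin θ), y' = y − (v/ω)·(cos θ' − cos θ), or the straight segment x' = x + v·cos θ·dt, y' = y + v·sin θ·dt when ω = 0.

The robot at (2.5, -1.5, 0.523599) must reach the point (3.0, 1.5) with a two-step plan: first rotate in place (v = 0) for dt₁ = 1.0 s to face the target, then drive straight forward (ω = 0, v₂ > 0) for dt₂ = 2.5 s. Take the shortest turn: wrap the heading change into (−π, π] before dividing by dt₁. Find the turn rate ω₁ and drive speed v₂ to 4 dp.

heading to target = atan2(1.5−-1.5, 3−2.5) = 1.4056
Δθ = wrap(1.4056 − 0.5236) = 0.8820; ω₁ = Δθ/dt₁ = 0.8820
distance = √((3−2.5)² + (1.5−-1.5)²) = 3.0414; v₂ = distance/dt₂ = 1.2166

ω₁ = 0.8820, v₂ = 1.2166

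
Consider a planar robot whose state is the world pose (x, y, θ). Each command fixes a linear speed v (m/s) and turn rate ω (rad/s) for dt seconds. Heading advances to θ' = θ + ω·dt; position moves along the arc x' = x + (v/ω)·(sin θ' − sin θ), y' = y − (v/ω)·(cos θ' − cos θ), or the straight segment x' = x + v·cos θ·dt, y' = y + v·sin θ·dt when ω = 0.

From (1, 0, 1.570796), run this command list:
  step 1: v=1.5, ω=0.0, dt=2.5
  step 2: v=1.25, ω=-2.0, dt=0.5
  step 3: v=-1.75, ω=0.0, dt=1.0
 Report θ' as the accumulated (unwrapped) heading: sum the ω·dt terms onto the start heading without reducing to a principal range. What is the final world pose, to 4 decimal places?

(-0.1853, 3.3304, 0.5708)

step 1: θ'=1.5708 (straight) → pose (1.0000, 3.7500, 1.5708)
step 2: θ'=0.5708 (R=-0.6250) → pose (1.2873, 4.2759, 0.5708)
step 3: θ'=0.5708 (straight) → pose (-0.1853, 3.3304, 0.5708)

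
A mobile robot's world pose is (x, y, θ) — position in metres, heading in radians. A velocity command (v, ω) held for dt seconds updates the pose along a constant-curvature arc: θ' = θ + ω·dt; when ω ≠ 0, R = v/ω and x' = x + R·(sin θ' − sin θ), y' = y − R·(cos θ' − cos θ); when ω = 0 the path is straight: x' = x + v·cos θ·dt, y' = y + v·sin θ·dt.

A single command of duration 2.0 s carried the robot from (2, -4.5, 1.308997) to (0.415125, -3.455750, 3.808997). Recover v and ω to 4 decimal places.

v = 1.2500, ω = 1.2500

Δθ = 3.808997 − 1.308997 = 2.500000
ω = Δθ/dt = 2.500000/2.0 = 1.2500
R = Δx/(sin θ' − sin θ) = 1.0000
v = R·ω = 1.0000·1.2500 = 1.2500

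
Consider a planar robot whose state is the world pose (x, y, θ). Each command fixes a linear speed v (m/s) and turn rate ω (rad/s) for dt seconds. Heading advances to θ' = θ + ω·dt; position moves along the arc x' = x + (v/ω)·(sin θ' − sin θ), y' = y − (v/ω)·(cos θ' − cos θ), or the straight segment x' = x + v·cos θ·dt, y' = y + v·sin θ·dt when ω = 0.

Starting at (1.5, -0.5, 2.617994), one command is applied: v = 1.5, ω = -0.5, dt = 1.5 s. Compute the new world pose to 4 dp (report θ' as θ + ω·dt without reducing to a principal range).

θ' = 2.6180 + -0.5·1.5 = 1.8680
R = v/ω = 1.5/-0.5 = -3.0000
x' = 1.5 + -3.0000·(sin 1.8680 − sin 2.6180) = 0.1315
y' = -0.5 − -3.0000·(cos 1.8680 − cos 2.6180) = 1.2196

(0.1315, 1.2196, 1.8680)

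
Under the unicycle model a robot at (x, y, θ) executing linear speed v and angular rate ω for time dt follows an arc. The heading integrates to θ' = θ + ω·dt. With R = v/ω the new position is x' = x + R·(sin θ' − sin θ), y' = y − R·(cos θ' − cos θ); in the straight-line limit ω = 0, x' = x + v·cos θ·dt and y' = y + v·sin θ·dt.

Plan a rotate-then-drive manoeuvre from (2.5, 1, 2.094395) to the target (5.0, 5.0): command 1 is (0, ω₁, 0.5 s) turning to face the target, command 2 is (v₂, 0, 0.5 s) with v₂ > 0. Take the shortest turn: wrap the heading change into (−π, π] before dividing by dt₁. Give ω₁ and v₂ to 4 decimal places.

heading to target = atan2(5−1, 5−2.5) = 1.0122
Δθ = wrap(1.0122 − 2.0944) = -1.0822; ω₁ = Δθ/dt₁ = -2.1644
distance = √((5−2.5)² + (5−1)²) = 4.7170; v₂ = distance/dt₂ = 9.4340

ω₁ = -2.1644, v₂ = 9.4340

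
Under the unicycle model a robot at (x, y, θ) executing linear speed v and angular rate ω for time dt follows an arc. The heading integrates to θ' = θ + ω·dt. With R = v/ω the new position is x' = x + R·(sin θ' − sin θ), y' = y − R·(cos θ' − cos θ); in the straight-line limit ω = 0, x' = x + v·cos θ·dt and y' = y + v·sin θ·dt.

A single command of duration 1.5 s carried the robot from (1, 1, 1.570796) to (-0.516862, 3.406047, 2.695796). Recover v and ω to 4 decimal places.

v = 2.0000, ω = 0.7500

Δθ = 2.695796 − 1.570796 = 1.125000
ω = Δθ/dt = 1.125000/1.5 = 0.7500
R = −Δy/(cos θ' − cos θ) = 2.6667
v = R·ω = 2.6667·0.7500 = 2.0000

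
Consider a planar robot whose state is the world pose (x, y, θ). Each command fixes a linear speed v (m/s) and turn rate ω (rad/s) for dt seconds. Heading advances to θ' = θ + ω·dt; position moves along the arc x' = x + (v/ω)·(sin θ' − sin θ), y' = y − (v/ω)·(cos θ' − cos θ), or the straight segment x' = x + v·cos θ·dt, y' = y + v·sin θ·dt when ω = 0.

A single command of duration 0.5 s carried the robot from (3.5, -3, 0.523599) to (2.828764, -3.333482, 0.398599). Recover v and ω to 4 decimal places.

v = -1.5000, ω = -0.2500

Δθ = 0.398599 − 0.523599 = -0.125000
ω = Δθ/dt = -0.125000/0.5 = -0.2500
R = Δx/(sin θ' − sin θ) = 6.0000
v = R·ω = 6.0000·-0.2500 = -1.5000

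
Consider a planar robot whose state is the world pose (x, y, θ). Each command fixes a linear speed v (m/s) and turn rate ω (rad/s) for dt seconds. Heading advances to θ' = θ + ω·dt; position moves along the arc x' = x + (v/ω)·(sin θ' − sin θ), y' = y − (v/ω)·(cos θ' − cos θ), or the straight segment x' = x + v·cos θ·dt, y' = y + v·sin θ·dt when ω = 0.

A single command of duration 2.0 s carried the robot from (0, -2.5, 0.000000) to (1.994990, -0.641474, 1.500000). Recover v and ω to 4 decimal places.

v = 1.5000, ω = 0.7500

Δθ = 1.500000 − 0.000000 = 1.500000
ω = Δθ/dt = 1.500000/2.0 = 0.7500
R = Δx/(sin θ' − sin θ) = 2.0000
v = R·ω = 2.0000·0.7500 = 1.5000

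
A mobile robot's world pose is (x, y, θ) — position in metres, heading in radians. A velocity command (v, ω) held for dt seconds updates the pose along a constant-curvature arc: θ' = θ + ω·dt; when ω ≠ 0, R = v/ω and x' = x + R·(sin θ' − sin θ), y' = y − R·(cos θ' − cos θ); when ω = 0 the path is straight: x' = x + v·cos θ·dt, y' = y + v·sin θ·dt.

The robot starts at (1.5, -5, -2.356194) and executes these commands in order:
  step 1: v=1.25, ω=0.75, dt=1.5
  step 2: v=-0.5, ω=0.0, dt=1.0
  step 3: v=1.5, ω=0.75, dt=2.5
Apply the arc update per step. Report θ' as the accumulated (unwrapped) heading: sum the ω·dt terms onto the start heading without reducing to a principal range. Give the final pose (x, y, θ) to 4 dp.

step 1: θ'=-1.2312 (R=1.6667) → pose (1.1070, -6.7337, -1.2312)
step 2: θ'=-1.2312 (straight) → pose (0.9405, -6.2623, -1.2312)
step 3: θ'=0.6438 (R=2.0000) → pose (4.0267, -7.1957, 0.6438)

(4.0267, -7.1957, 0.6438)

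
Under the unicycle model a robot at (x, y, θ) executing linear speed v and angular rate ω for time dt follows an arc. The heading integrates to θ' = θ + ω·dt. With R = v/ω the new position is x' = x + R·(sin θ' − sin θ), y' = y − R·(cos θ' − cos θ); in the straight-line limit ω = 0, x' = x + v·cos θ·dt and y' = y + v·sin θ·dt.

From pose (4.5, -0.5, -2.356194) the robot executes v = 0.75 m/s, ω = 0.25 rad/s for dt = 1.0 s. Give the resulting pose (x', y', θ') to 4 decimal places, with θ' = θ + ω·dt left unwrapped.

θ' = -2.3562 + 0.25·1.0 = -2.1062
R = v/ω = 0.75/0.25 = 3.0000
x' = 4.5 + 3.0000·(sin -2.1062 − sin -2.3562) = 4.0411
y' = -0.5 − 3.0000·(cos -2.1062 − cos -2.3562) = -1.0908

(4.0411, -1.0908, -2.1062)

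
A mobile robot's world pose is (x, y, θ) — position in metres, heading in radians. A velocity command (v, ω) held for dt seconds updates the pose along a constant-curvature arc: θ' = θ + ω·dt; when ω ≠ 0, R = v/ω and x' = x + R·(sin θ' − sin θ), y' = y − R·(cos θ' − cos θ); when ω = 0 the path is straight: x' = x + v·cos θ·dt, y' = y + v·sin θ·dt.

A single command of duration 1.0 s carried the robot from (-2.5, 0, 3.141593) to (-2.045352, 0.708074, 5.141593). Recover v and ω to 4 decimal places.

v = -1.0000, ω = 2.0000

Δθ = 5.141593 − 3.141593 = 2.000000
ω = Δθ/dt = 2.000000/1.0 = 2.0000
R = −Δy/(cos θ' − cos θ) = -0.5000
v = R·ω = -0.5000·2.0000 = -1.0000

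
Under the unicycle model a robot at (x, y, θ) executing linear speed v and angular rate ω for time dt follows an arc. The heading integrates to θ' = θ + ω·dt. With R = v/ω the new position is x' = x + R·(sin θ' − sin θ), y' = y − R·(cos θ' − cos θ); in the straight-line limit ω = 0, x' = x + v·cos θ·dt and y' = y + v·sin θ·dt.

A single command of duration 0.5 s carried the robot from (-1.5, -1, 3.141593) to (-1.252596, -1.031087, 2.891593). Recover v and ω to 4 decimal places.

v = -0.5000, ω = -0.5000

Δθ = 2.891593 − 3.141593 = -0.250000
ω = Δθ/dt = -0.250000/0.5 = -0.5000
R = Δx/(sin θ' − sin θ) = 1.0000
v = R·ω = 1.0000·-0.5000 = -0.5000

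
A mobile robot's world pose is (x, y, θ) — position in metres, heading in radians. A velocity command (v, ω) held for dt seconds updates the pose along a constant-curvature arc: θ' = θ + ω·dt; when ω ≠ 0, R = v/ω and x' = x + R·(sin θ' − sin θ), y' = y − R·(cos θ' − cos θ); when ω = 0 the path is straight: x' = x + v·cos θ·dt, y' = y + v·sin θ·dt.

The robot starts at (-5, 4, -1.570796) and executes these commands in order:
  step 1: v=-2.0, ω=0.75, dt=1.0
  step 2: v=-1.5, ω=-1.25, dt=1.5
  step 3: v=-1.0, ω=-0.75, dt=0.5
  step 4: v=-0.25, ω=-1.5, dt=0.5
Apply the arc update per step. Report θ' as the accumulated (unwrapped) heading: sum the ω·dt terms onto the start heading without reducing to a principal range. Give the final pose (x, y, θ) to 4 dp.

(-4.7578, 7.8088, -3.8208)

step 1: θ'=-0.8208 (R=-2.6667) → pose (-5.7155, 5.8177, -0.8208)
step 2: θ'=-2.6958 (R=1.2000) → pose (-5.3549, 7.7184, -2.6958)
step 3: θ'=-3.0708 (R=1.3333) → pose (-4.8743, 7.8454, -3.0708)
step 4: θ'=-3.8208 (R=0.1667) → pose (-4.7578, 7.8088, -3.8208)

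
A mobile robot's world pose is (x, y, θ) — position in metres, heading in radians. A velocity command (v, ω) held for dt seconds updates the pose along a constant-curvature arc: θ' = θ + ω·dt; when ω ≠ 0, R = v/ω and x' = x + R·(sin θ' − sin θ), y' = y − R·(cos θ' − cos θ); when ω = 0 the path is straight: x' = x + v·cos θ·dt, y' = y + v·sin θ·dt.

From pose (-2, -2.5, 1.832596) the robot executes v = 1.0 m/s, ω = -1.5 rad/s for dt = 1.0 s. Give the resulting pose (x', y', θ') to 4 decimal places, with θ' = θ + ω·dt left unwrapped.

θ' = 1.8326 + -1.5·1.0 = 0.3326
R = v/ω = 1.0/-1.5 = -0.6667
x' = -2 + -0.6667·(sin 0.3326 − sin 1.8326) = -1.5737
y' = -2.5 − -0.6667·(cos 0.3326 − cos 1.8326) = -1.6973

(-1.5737, -1.6973, 0.3326)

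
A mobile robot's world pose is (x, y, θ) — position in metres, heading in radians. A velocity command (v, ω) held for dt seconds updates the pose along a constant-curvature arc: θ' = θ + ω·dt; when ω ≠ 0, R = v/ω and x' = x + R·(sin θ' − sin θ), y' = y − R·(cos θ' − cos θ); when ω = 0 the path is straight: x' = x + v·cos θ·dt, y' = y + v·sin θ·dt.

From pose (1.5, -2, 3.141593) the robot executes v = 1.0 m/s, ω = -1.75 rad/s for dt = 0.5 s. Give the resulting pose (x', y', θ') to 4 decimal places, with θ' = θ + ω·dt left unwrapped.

θ' = 3.1416 + -1.75·0.5 = 2.2666
R = v/ω = 1.0/-1.75 = -0.5714
x' = 1.5 + -0.5714·(sin 2.2666 − sin 3.1416) = 1.0614
y' = -2 − -0.5714·(cos 2.2666 − cos 3.1416) = -1.7949

(1.0614, -1.7949, 2.2666)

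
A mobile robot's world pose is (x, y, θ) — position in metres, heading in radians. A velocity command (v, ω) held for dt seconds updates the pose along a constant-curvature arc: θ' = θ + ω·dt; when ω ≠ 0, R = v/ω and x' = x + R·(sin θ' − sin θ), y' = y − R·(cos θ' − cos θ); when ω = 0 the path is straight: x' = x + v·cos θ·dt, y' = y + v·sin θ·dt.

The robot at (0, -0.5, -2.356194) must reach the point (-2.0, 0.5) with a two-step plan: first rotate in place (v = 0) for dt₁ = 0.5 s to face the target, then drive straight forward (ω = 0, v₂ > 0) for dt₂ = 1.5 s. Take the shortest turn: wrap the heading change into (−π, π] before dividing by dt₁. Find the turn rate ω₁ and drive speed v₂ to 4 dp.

ω₁ = -2.4981, v₂ = 1.4907

heading to target = atan2(0.5−-0.5, -2−0) = 2.6779
Δθ = wrap(2.6779 − -2.3562) = -1.2490; ω₁ = Δθ/dt₁ = -2.4981
distance = √((-2−0)² + (0.5−-0.5)²) = 2.2361; v₂ = distance/dt₂ = 1.4907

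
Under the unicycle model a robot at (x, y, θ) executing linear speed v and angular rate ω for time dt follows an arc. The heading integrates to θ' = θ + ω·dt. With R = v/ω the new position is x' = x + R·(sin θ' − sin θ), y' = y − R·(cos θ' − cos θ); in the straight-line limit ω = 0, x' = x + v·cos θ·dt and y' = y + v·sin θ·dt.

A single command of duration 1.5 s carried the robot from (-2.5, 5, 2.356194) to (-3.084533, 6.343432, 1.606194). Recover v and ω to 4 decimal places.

v = 1.0000, ω = -0.5000

Δθ = 1.606194 − 2.356194 = -0.750000
ω = Δθ/dt = -0.750000/1.5 = -0.5000
R = −Δy/(cos θ' − cos θ) = -2.0000
v = R·ω = -2.0000·-0.5000 = 1.0000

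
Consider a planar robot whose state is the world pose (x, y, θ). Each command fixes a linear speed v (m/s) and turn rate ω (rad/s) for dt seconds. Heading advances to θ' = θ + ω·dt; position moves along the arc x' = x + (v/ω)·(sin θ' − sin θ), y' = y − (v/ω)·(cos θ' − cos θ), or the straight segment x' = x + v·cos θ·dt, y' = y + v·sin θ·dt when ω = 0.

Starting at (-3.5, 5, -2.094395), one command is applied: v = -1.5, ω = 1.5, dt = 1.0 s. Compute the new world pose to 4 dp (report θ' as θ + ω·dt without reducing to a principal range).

θ' = -2.0944 + 1.5·1.0 = -0.5944
R = v/ω = -1.5/1.5 = -1.0000
x' = -3.5 + -1.0000·(sin -0.5944 − sin -2.0944) = -3.8060
y' = 5 − -1.0000·(cos -0.5944 − cos -2.0944) = 6.3285

(-3.8060, 6.3285, -0.5944)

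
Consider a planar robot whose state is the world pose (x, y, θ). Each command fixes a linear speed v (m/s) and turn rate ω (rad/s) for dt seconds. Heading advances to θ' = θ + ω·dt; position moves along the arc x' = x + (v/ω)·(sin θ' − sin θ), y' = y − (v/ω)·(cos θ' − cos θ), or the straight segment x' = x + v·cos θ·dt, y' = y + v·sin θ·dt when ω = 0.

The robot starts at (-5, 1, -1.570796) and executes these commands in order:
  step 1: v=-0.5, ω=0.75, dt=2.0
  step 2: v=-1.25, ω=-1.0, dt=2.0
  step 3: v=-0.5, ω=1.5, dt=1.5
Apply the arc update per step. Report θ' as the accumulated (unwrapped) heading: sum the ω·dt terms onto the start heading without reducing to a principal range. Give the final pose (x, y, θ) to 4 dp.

step 1: θ'=-0.0708 (R=-0.6667) → pose (-5.6195, 1.6650, -0.0708)
step 2: θ'=-2.0708 (R=1.2500) → pose (-6.6281, 3.5111, -2.0708)
step 3: θ'=0.1792 (R=-0.3333) → pose (-6.9800, 3.9990, 0.1792)

(-6.9800, 3.9990, 0.1792)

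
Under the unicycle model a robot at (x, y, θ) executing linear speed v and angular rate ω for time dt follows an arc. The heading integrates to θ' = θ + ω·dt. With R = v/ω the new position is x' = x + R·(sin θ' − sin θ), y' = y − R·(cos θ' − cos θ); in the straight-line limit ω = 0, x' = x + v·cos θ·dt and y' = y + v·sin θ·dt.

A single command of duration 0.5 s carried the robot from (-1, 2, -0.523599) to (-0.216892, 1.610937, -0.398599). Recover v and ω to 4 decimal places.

Δθ = -0.398599 − -0.523599 = 0.125000
ω = Δθ/dt = 0.125000/0.5 = 0.2500
R = Δx/(sin θ' − sin θ) = 7.0000
v = R·ω = 7.0000·0.2500 = 1.7500

v = 1.7500, ω = 0.2500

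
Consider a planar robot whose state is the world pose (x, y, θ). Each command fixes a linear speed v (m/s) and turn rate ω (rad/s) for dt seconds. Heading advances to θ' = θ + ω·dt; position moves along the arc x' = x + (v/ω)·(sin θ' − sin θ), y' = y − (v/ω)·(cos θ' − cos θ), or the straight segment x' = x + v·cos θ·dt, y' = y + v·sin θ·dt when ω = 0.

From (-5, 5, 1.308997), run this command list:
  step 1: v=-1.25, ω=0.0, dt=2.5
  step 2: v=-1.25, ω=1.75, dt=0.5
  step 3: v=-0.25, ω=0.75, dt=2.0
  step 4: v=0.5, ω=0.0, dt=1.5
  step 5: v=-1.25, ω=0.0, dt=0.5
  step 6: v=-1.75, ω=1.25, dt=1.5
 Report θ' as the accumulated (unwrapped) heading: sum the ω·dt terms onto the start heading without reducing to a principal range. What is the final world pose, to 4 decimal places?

(-5.1605, 3.4751, 5.5590)

step 1: θ'=1.3090 (straight) → pose (-5.8088, 1.9815, 1.3090)
step 2: θ'=2.1840 (R=-0.7143) → pose (-5.7030, 1.3855, 2.1840)
step 3: θ'=3.6840 (R=-0.3333) → pose (-5.2583, 1.2919, 3.6840)
step 4: θ'=3.6840 (straight) → pose (-5.9007, 0.9047, 3.6840)
step 5: θ'=3.6840 (straight) → pose (-5.3654, 1.2274, 3.6840)
step 6: θ'=5.5590 (R=-1.4000) → pose (-5.1605, 3.4751, 5.5590)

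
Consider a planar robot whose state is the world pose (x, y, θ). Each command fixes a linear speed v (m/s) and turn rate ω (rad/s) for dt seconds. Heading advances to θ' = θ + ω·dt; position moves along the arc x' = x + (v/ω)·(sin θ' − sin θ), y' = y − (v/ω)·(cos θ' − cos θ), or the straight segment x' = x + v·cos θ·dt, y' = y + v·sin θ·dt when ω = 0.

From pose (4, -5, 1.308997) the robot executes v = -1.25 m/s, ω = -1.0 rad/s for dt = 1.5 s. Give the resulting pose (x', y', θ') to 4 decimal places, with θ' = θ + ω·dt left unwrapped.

θ' = 1.3090 + -1.0·1.5 = -0.1910
R = v/ω = -1.25/-1.0 = 1.2500
x' = 4 + 1.2500·(sin -0.1910 − sin 1.3090) = 2.5553
y' = -5 − 1.2500·(cos -0.1910 − cos 1.3090) = -5.9037

(2.5553, -5.9037, -0.1910)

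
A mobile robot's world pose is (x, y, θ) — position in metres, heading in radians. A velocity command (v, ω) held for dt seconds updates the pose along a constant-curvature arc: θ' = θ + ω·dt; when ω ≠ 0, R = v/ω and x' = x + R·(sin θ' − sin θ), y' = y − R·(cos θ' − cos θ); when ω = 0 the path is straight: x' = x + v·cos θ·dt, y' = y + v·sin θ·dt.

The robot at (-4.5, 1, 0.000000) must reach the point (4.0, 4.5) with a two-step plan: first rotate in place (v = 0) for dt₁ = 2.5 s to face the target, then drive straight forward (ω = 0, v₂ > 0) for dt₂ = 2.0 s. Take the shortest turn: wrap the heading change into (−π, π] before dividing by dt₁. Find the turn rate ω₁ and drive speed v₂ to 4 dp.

ω₁ = 0.1562, v₂ = 4.5962

heading to target = atan2(4.5−1, 4−-4.5) = 0.3906
Δθ = wrap(0.3906 − 0.0000) = 0.3906; ω₁ = Δθ/dt₁ = 0.1562
distance = √((4−-4.5)² + (4.5−1)²) = 9.1924; v₂ = distance/dt₂ = 4.5962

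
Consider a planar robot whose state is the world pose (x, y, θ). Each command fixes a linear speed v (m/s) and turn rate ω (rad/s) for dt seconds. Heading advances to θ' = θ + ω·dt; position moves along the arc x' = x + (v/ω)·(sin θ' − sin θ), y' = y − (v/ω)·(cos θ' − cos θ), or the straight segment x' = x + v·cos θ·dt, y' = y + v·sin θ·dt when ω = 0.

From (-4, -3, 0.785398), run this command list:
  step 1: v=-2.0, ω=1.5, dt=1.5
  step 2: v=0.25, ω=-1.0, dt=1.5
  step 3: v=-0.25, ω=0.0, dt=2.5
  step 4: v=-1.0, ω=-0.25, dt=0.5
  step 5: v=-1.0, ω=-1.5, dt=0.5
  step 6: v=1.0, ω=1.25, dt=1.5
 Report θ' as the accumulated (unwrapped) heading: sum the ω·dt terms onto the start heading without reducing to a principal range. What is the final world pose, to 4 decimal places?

step 1: θ'=3.0354 (R=-1.3333) → pose (-3.1985, -5.2686, 3.0354)
step 2: θ'=1.5354 (R=-0.2500) → pose (-3.4219, -5.0112, 1.5354)
step 3: θ'=1.5354 (straight) → pose (-3.4440, -5.6358, 1.5354)
step 4: θ'=1.4104 (R=4.0000) → pose (-3.4928, -6.1331, 1.4104)
step 5: θ'=0.6604 (R=0.6667) → pose (-3.7420, -6.5531, 0.6604)
step 6: θ'=2.5354 (R=0.8000) → pose (-3.7769, -5.2639, 2.5354)

(-3.7769, -5.2639, 2.5354)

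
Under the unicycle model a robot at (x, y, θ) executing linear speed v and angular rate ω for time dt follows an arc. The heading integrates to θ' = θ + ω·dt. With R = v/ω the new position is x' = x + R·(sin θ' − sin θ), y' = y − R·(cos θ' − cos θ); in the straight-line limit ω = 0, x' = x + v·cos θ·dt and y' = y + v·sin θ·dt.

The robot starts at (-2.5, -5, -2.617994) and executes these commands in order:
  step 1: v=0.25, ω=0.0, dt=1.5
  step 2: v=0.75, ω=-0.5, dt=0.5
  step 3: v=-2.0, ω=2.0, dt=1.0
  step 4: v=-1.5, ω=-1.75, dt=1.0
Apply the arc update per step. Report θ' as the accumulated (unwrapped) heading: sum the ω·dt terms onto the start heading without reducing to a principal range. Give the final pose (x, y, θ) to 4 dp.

(-2.4512, -2.4272, -2.6180)

step 1: θ'=-2.6180 (straight) → pose (-2.8248, -5.1875, -2.6180)
step 2: θ'=-2.8680 (R=-1.5000) → pose (-3.1695, -5.3327, -2.8680)
step 3: θ'=-0.8680 (R=-1.0000) → pose (-2.6766, -3.7235, -0.8680)
step 4: θ'=-2.6180 (R=0.8571) → pose (-2.4512, -2.4272, -2.6180)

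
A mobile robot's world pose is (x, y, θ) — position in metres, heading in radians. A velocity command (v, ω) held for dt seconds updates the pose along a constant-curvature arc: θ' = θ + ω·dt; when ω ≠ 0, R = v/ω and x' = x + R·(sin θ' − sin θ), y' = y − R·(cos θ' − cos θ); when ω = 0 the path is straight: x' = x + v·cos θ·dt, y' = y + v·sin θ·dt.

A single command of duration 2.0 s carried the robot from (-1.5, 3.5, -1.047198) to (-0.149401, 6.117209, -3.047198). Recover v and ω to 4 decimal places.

v = -1.7500, ω = -1.0000

Δθ = -3.047198 − -1.047198 = -2.000000
ω = Δθ/dt = -2.000000/2.0 = -1.0000
R = −Δy/(cos θ' − cos θ) = 1.7500
v = R·ω = 1.7500·-1.0000 = -1.7500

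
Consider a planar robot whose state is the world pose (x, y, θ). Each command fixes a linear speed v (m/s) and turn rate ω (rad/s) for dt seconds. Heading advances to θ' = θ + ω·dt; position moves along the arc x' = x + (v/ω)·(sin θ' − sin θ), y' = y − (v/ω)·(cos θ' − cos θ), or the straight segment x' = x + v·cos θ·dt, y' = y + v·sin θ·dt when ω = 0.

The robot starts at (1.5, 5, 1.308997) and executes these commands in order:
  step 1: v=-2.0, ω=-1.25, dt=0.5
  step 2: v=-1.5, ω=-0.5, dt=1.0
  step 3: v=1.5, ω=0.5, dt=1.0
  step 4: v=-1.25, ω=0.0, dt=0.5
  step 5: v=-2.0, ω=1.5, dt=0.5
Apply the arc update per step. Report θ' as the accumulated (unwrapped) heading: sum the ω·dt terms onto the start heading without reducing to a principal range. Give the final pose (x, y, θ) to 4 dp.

(0.0028, 2.9275, 1.4340)

step 1: θ'=0.6840 (R=1.6000) → pose (0.9656, 4.1740, 0.6840)
step 2: θ'=0.1840 (R=3.0000) → pose (-0.3813, 3.5498, 0.1840)
step 3: θ'=0.6840 (R=3.0000) → pose (0.9656, 4.1740, 0.6840)
step 4: θ'=0.6840 (straight) → pose (0.4811, 3.7791, 0.6840)
step 5: θ'=1.4340 (R=-1.3333) → pose (0.0028, 2.9275, 1.4340)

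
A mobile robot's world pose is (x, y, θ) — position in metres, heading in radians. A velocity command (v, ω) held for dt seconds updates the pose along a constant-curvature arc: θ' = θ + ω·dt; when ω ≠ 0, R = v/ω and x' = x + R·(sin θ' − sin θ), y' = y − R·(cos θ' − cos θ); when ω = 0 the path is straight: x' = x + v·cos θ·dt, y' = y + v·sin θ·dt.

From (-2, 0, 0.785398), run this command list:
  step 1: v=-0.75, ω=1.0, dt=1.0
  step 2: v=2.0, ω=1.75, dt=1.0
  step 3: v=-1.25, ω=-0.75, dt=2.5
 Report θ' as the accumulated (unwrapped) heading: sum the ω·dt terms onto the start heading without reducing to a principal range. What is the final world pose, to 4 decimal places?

step 1: θ'=1.7854 (R=-0.7500) → pose (-2.2025, -0.6900, 1.7854)
step 2: θ'=3.5354 (R=1.1429) → pose (-3.7576, 0.1219, 3.5354)
step 3: θ'=1.6604 (R=1.6667) → pose (-1.4581, -1.2680, 1.6604)

(-1.4581, -1.2680, 1.6604)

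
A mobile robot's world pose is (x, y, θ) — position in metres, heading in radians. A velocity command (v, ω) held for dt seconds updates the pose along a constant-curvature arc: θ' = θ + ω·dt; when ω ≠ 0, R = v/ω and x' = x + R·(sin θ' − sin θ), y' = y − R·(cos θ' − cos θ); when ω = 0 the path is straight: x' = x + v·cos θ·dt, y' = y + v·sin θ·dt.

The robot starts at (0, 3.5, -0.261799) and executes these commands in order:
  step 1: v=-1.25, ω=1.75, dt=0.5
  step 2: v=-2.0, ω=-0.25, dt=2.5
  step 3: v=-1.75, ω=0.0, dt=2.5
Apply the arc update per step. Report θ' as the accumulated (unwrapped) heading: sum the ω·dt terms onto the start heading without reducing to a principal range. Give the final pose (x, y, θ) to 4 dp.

(-9.6689, 1.9889, -0.0118)

step 1: θ'=0.6132 (R=-0.7143) → pose (-0.5959, 3.3942, 0.6132)
step 2: θ'=-0.0118 (R=8.0000) → pose (-5.2942, 1.9372, -0.0118)
step 3: θ'=-0.0118 (straight) → pose (-9.6689, 1.9889, -0.0118)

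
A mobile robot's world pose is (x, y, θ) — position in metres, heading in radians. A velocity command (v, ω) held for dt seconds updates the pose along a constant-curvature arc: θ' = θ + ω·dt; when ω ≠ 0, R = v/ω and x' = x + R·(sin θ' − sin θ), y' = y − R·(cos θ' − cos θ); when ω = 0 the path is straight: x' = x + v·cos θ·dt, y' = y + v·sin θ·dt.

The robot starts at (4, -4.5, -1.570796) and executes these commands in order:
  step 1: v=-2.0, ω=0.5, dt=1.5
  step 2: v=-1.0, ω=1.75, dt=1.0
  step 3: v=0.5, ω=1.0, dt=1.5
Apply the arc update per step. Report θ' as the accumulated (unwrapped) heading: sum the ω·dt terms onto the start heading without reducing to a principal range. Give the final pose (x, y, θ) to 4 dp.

(1.9771, -1.1433, 2.4292)

step 1: θ'=-0.8208 (R=-4.0000) → pose (2.9268, -1.7734, -0.8208)
step 2: θ'=0.9292 (R=-0.5714) → pose (2.0509, -1.8210, 0.9292)
step 3: θ'=2.4292 (R=0.5000) → pose (1.9771, -1.1433, 2.4292)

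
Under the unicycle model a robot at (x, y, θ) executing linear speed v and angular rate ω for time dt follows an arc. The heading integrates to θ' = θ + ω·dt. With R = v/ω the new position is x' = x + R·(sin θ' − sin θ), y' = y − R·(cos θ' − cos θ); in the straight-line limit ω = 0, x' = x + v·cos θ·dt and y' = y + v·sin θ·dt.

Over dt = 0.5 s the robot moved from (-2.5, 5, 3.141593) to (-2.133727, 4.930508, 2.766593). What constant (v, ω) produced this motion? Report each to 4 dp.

v = -0.7500, ω = -0.7500

Δθ = 2.766593 − 3.141593 = -0.375000
ω = Δθ/dt = -0.375000/0.5 = -0.7500
R = Δx/(sin θ' − sin θ) = 1.0000
v = R·ω = 1.0000·-0.7500 = -0.7500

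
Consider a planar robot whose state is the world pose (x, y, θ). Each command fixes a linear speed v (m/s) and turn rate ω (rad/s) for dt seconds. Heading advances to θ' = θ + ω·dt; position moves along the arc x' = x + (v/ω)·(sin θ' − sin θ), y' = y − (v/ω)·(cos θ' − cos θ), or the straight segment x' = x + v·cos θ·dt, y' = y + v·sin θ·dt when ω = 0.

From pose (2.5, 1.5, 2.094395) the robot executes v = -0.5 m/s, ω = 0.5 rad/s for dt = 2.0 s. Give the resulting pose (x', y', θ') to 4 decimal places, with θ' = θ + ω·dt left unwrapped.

(3.3188, 1.0011, 3.0944)

θ' = 2.0944 + 0.5·2.0 = 3.0944
R = v/ω = -0.5/0.5 = -1.0000
x' = 2.5 + -1.0000·(sin 3.0944 − sin 2.0944) = 3.3188
y' = 1.5 − -1.0000·(cos 3.0944 − cos 2.0944) = 1.0011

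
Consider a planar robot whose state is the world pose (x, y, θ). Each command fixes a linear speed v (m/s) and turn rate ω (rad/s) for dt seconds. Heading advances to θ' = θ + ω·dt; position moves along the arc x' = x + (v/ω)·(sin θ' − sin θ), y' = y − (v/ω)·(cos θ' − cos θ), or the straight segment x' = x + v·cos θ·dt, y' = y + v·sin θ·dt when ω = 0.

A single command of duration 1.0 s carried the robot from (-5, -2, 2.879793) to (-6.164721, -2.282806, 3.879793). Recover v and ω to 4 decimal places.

v = 1.2500, ω = 1.0000

Δθ = 3.879793 − 2.879793 = 1.000000
ω = Δθ/dt = 1.000000/1.0 = 1.0000
R = Δx/(sin θ' − sin θ) = 1.2500
v = R·ω = 1.2500·1.0000 = 1.2500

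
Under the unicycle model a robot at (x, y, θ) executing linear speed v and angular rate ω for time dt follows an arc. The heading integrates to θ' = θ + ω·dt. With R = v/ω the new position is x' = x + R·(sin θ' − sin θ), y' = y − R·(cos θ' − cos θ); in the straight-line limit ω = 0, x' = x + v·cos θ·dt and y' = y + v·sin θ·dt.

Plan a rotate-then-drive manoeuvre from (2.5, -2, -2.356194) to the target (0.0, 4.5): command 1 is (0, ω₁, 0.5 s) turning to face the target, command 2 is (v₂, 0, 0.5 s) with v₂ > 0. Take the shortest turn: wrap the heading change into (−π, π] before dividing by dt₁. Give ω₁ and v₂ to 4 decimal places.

heading to target = atan2(4.5−-2, 0−2.5) = 1.9380
Δθ = wrap(1.9380 − -2.3562) = -1.9890; ω₁ = Δθ/dt₁ = -3.9780
distance = √((0−2.5)² + (4.5−-2)²) = 6.9642; v₂ = distance/dt₂ = 13.9284

ω₁ = -3.9780, v₂ = 13.9284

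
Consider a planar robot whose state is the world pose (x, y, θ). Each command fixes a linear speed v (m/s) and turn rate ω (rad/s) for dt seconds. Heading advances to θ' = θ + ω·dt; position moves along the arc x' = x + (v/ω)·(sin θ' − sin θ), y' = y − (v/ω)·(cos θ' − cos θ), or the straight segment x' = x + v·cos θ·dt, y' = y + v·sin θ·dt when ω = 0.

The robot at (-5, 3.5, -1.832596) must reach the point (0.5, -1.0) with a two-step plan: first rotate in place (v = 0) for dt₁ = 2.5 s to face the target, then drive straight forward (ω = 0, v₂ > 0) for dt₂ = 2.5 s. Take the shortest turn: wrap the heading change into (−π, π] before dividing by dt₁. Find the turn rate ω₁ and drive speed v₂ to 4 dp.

heading to target = atan2(-1−3.5, 0.5−-5) = -0.6857
Δθ = wrap(-0.6857 − -1.8326) = 1.1469; ω₁ = Δθ/dt₁ = 0.4587
distance = √((0.5−-5)² + (-1−3.5)²) = 7.1063; v₂ = distance/dt₂ = 2.8425

ω₁ = 0.4587, v₂ = 2.8425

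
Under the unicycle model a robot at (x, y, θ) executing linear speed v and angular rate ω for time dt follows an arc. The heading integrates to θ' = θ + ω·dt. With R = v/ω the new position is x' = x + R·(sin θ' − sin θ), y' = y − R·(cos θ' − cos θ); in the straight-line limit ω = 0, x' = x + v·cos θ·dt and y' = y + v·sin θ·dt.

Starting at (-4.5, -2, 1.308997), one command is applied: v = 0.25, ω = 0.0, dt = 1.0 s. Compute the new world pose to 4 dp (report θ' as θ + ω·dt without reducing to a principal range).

θ' = 1.3090 + 0.0·1.0 = 1.3090
ω = 0 → straight: x' = -4.5 + 0.25·cos(1.3090)·1.0 = -4.4353
y' = -2 + 0.25·sin(1.3090)·1.0 = -1.7585

(-4.4353, -1.7585, 1.3090)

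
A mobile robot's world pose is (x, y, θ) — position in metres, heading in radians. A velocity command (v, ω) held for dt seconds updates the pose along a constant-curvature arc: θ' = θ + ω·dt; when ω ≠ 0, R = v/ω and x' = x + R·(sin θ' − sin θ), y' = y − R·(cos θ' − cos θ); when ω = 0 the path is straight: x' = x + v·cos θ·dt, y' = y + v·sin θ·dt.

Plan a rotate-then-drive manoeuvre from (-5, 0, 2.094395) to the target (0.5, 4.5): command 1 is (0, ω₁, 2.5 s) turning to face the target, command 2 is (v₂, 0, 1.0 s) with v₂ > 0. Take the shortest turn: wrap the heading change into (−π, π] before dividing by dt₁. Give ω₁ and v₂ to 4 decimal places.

heading to target = atan2(4.5−0, 0.5−-5) = 0.6857
Δθ = wrap(0.6857 − 2.0944) = -1.4087; ω₁ = Δθ/dt₁ = -0.5635
distance = √((0.5−-5)² + (4.5−0)²) = 7.1063; v₂ = distance/dt₂ = 7.1063

ω₁ = -0.5635, v₂ = 7.1063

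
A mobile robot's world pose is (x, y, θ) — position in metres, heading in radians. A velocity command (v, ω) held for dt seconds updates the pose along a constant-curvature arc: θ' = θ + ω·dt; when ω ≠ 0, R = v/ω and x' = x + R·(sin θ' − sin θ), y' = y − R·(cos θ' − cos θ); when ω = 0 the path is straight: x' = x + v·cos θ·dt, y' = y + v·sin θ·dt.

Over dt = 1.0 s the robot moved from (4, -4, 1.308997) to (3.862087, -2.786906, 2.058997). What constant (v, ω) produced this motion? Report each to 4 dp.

Δθ = 2.058997 − 1.308997 = 0.750000
ω = Δθ/dt = 0.750000/1.0 = 0.7500
R = −Δy/(cos θ' − cos θ) = 1.6667
v = R·ω = 1.6667·0.7500 = 1.2500

v = 1.2500, ω = 0.7500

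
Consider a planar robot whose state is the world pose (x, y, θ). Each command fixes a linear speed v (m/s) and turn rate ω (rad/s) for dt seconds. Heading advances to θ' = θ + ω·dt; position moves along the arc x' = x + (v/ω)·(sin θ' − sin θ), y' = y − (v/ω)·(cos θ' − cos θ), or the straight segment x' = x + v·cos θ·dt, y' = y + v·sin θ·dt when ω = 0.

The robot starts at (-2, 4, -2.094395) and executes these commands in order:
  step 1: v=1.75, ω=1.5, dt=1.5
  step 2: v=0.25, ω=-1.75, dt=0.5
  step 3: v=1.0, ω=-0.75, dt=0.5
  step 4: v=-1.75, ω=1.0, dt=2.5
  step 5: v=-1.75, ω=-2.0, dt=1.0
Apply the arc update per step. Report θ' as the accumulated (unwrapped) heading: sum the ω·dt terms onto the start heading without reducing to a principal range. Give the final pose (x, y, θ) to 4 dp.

step 1: θ'=0.1556 (R=1.1667) → pose (-0.8088, 2.2641, 0.1556)
step 2: θ'=-0.7194 (R=-0.1429) → pose (-0.6926, 2.2304, -0.7194)
step 3: θ'=-1.0944 (R=-1.3333) → pose (-0.3863, 1.8389, -1.0944)
step 4: θ'=1.4056 (R=-1.7500) → pose (-3.6676, 1.3242, 1.4056)
step 5: θ'=-0.5944 (R=0.8750) → pose (-5.0207, 0.7431, -0.5944)

(-5.0207, 0.7431, -0.5944)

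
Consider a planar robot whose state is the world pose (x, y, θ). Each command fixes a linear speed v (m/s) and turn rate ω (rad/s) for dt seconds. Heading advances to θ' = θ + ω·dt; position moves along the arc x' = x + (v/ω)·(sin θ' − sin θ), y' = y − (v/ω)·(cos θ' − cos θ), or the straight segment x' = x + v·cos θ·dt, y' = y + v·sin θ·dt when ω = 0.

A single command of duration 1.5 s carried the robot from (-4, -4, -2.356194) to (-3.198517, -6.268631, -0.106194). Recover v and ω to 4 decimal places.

v = 2.0000, ω = 1.5000

Δθ = -0.106194 − -2.356194 = 2.250000
ω = Δθ/dt = 2.250000/1.5 = 1.5000
R = −Δy/(cos θ' − cos θ) = 1.3333
v = R·ω = 1.3333·1.5000 = 2.0000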